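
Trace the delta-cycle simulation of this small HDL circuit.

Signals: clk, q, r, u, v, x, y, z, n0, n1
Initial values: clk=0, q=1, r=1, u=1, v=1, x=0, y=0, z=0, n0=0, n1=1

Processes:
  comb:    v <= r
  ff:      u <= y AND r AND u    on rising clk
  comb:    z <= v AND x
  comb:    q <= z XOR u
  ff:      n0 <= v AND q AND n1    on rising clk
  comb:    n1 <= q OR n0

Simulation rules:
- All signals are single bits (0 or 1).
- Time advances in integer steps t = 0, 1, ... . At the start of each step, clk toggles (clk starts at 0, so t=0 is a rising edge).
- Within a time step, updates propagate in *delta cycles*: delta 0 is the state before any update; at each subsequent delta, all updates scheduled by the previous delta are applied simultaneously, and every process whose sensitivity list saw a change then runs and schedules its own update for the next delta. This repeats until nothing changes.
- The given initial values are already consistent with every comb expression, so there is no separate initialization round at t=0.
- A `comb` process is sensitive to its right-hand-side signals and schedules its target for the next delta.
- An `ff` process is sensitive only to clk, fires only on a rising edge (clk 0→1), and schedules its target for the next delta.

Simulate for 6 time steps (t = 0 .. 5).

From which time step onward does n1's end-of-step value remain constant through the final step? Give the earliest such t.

t0.Δ0 n1=1 n0=0 z=0 q=1 clk=0 v=1 r=1 y=0 x=0 u=1
t0.Δ1 n1=1 n0=0 z=0 q=1 clk=1 v=1 r=1 y=0 x=0 u=1
t0.Δ2 n1=1 n0=1 z=0 q=1 clk=1 v=1 r=1 y=0 x=0 u=0
t0.Δ3 n1=1 n0=1 z=0 q=0 clk=1 v=1 r=1 y=0 x=0 u=0
t1.Δ0 n1=1 n0=1 z=0 q=0 clk=1 v=1 r=1 y=0 x=0 u=0
t1.Δ1 n1=1 n0=1 z=0 q=0 clk=0 v=1 r=1 y=0 x=0 u=0
t2.Δ0 n1=1 n0=1 z=0 q=0 clk=0 v=1 r=1 y=0 x=0 u=0
t2.Δ1 n1=1 n0=1 z=0 q=0 clk=1 v=1 r=1 y=0 x=0 u=0
t2.Δ2 n1=1 n0=0 z=0 q=0 clk=1 v=1 r=1 y=0 x=0 u=0
t2.Δ3 n1=0 n0=0 z=0 q=0 clk=1 v=1 r=1 y=0 x=0 u=0
t3.Δ0 n1=0 n0=0 z=0 q=0 clk=1 v=1 r=1 y=0 x=0 u=0
t3.Δ1 n1=0 n0=0 z=0 q=0 clk=0 v=1 r=1 y=0 x=0 u=0
t4.Δ0 n1=0 n0=0 z=0 q=0 clk=0 v=1 r=1 y=0 x=0 u=0
t4.Δ1 n1=0 n0=0 z=0 q=0 clk=1 v=1 r=1 y=0 x=0 u=0
t5.Δ0 n1=0 n0=0 z=0 q=0 clk=1 v=1 r=1 y=0 x=0 u=0
t5.Δ1 n1=0 n0=0 z=0 q=0 clk=0 v=1 r=1 y=0 x=0 u=0

2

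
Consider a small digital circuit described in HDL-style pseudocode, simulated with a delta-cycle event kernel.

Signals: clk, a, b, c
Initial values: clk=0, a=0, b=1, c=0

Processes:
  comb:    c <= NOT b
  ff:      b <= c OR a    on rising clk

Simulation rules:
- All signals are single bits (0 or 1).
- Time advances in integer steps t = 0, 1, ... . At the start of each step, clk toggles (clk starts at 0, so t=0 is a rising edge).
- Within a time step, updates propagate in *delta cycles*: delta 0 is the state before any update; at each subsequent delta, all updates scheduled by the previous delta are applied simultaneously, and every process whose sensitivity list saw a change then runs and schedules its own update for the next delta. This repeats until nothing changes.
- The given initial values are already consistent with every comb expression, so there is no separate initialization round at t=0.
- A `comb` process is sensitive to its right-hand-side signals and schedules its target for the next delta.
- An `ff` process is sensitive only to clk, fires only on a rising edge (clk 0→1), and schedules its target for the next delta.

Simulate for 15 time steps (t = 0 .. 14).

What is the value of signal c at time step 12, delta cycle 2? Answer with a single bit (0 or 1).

0

t=0 Δ0: b=1 clk=0 a=0 c=0
  Δ1: clk:0→1
  Δ2: b:1→0
  Δ3: c:0→1
  (3Δ to stable)
t=1 Δ0: b=0 clk=1 a=0 c=1
  Δ1: clk:1→0
  (1Δ to stable)
t=2 Δ0: b=0 clk=0 a=0 c=1
  Δ1: clk:0→1
  Δ2: b:0→1
  Δ3: c:1→0
  (3Δ to stable)
t=3 Δ0: b=1 clk=1 a=0 c=0
  Δ1: clk:1→0
  (1Δ to stable)
t=4 Δ0: b=1 clk=0 a=0 c=0
  Δ1: clk:0→1
  Δ2: b:1→0
  Δ3: c:0→1
  (3Δ to stable)
t=5 Δ0: b=0 clk=1 a=0 c=1
  Δ1: clk:1→0
  (1Δ to stable)
t=6 Δ0: b=0 clk=0 a=0 c=1
  Δ1: clk:0→1
  Δ2: b:0→1
  Δ3: c:1→0
  (3Δ to stable)
t=7 Δ0: b=1 clk=1 a=0 c=0
  Δ1: clk:1→0
  (1Δ to stable)
t=8 Δ0: b=1 clk=0 a=0 c=0
  Δ1: clk:0→1
  Δ2: b:1→0
  Δ3: c:0→1
  (3Δ to stable)
t=9 Δ0: b=0 clk=1 a=0 c=1
  Δ1: clk:1→0
  (1Δ to stable)
t=10 Δ0: b=0 clk=0 a=0 c=1
  Δ1: clk:0→1
  Δ2: b:0→1
  Δ3: c:1→0
  (3Δ to stable)
t=11 Δ0: b=1 clk=1 a=0 c=0
  Δ1: clk:1→0
  (1Δ to stable)
t=12 Δ0: b=1 clk=0 a=0 c=0
  Δ1: clk:0→1
  Δ2: b:1→0
  Δ3: c:0→1
  (3Δ to stable)
t=13 Δ0: b=0 clk=1 a=0 c=1
  Δ1: clk:1→0
  (1Δ to stable)
t=14 Δ0: b=0 clk=0 a=0 c=1
  Δ1: clk:0→1
  Δ2: b:0→1
  Δ3: c:1→0
  (3Δ to stable)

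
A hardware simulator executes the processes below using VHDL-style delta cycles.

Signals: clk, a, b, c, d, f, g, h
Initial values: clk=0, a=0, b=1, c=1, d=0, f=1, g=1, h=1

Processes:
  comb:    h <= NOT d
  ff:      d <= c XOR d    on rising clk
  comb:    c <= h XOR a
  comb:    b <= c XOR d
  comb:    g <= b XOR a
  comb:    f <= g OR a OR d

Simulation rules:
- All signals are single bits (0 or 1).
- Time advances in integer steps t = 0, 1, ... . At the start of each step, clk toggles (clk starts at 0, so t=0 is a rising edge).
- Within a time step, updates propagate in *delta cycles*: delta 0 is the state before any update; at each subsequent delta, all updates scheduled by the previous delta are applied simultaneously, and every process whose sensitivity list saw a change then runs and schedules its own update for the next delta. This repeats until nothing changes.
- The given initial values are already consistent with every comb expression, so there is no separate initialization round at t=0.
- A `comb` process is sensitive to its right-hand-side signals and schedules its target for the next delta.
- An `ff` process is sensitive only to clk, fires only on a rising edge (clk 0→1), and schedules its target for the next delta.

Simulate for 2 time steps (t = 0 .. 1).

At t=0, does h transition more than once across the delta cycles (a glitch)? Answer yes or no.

[bits: g,c,a,d,f,b,h,clk]
t=0: Δ0=11001110 Δ1=11001111 Δ2=11011111 Δ3=11011001 Δ4=00011001 Δ5=00011101 Δ6=10011101 | 6Δ
t=1: Δ0=10011101 Δ1=10011100 | 1Δ

no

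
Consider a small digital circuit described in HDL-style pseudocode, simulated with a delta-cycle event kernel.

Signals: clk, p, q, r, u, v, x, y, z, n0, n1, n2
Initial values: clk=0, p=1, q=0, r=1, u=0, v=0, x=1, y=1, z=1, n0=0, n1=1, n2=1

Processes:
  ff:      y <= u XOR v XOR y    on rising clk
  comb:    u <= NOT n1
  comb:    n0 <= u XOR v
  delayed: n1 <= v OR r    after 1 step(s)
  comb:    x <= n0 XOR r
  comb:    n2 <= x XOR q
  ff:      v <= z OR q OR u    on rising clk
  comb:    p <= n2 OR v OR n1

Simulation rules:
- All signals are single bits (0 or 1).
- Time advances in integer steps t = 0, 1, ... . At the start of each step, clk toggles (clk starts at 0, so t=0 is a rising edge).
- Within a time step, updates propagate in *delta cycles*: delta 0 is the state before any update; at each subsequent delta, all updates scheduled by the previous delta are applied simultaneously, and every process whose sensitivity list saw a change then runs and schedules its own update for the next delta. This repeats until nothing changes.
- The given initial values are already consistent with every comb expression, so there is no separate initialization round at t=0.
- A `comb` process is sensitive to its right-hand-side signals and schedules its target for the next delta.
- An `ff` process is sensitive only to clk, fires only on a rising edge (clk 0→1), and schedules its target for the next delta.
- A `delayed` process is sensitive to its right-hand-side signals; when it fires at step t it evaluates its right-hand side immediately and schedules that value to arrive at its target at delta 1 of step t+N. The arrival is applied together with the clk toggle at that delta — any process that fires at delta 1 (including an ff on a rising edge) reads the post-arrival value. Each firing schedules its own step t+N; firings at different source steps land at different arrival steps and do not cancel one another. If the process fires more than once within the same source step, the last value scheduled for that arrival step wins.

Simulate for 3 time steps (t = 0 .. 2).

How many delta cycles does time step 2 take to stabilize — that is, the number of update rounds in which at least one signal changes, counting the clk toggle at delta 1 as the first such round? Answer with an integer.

2

t0.Δ0 y=1 q=0 u=0 clk=0 n0=0 r=1 p=1 v=0 z=1 x=1 n1=1 n2=1
t0.Δ1 y=1 q=0 u=0 clk=1 n0=0 r=1 p=1 v=0 z=1 x=1 n1=1 n2=1
t0.Δ2 y=1 q=0 u=0 clk=1 n0=0 r=1 p=1 v=1 z=1 x=1 n1=1 n2=1
t0.Δ3 y=1 q=0 u=0 clk=1 n0=1 r=1 p=1 v=1 z=1 x=1 n1=1 n2=1
t0.Δ4 y=1 q=0 u=0 clk=1 n0=1 r=1 p=1 v=1 z=1 x=0 n1=1 n2=1
t0.Δ5 y=1 q=0 u=0 clk=1 n0=1 r=1 p=1 v=1 z=1 x=0 n1=1 n2=0
t1.Δ0 y=1 q=0 u=0 clk=1 n0=1 r=1 p=1 v=1 z=1 x=0 n1=1 n2=0
t1.Δ1 y=1 q=0 u=0 clk=0 n0=1 r=1 p=1 v=1 z=1 x=0 n1=1 n2=0
t2.Δ0 y=1 q=0 u=0 clk=0 n0=1 r=1 p=1 v=1 z=1 x=0 n1=1 n2=0
t2.Δ1 y=1 q=0 u=0 clk=1 n0=1 r=1 p=1 v=1 z=1 x=0 n1=1 n2=0
t2.Δ2 y=0 q=0 u=0 clk=1 n0=1 r=1 p=1 v=1 z=1 x=0 n1=1 n2=0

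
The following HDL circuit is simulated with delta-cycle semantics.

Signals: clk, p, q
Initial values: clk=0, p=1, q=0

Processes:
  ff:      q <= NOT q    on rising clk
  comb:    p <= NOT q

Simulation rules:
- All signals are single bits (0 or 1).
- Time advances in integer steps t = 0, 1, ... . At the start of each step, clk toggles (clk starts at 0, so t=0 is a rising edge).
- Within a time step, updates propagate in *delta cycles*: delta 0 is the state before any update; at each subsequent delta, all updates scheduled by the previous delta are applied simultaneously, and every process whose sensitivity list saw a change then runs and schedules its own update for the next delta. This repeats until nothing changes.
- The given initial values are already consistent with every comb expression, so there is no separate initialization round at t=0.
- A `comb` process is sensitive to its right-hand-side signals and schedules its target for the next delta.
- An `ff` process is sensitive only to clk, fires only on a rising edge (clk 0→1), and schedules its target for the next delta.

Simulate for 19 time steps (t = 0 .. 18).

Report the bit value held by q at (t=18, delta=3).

t=0 Δ0: p=1 q=0 clk=0
  Δ1: clk:0→1
  Δ2: q:0→1
  Δ3: p:1→0
  (3Δ to stable)
t=1 Δ0: p=0 q=1 clk=1
  Δ1: clk:1→0
  (1Δ to stable)
t=2 Δ0: p=0 q=1 clk=0
  Δ1: clk:0→1
  Δ2: q:1→0
  Δ3: p:0→1
  (3Δ to stable)
t=3 Δ0: p=1 q=0 clk=1
  Δ1: clk:1→0
  (1Δ to stable)
t=4 Δ0: p=1 q=0 clk=0
  Δ1: clk:0→1
  Δ2: q:0→1
  Δ3: p:1→0
  (3Δ to stable)
t=5 Δ0: p=0 q=1 clk=1
  Δ1: clk:1→0
  (1Δ to stable)
t=6 Δ0: p=0 q=1 clk=0
  Δ1: clk:0→1
  Δ2: q:1→0
  Δ3: p:0→1
  (3Δ to stable)
t=7 Δ0: p=1 q=0 clk=1
  Δ1: clk:1→0
  (1Δ to stable)
t=8 Δ0: p=1 q=0 clk=0
  Δ1: clk:0→1
  Δ2: q:0→1
  Δ3: p:1→0
  (3Δ to stable)
t=9 Δ0: p=0 q=1 clk=1
  Δ1: clk:1→0
  (1Δ to stable)
t=10 Δ0: p=0 q=1 clk=0
  Δ1: clk:0→1
  Δ2: q:1→0
  Δ3: p:0→1
  (3Δ to stable)
t=11 Δ0: p=1 q=0 clk=1
  Δ1: clk:1→0
  (1Δ to stable)
t=12 Δ0: p=1 q=0 clk=0
  Δ1: clk:0→1
  Δ2: q:0→1
  Δ3: p:1→0
  (3Δ to stable)
t=13 Δ0: p=0 q=1 clk=1
  Δ1: clk:1→0
  (1Δ to stable)
t=14 Δ0: p=0 q=1 clk=0
  Δ1: clk:0→1
  Δ2: q:1→0
  Δ3: p:0→1
  (3Δ to stable)
t=15 Δ0: p=1 q=0 clk=1
  Δ1: clk:1→0
  (1Δ to stable)
t=16 Δ0: p=1 q=0 clk=0
  Δ1: clk:0→1
  Δ2: q:0→1
  Δ3: p:1→0
  (3Δ to stable)
t=17 Δ0: p=0 q=1 clk=1
  Δ1: clk:1→0
  (1Δ to stable)
t=18 Δ0: p=0 q=1 clk=0
  Δ1: clk:0→1
  Δ2: q:1→0
  Δ3: p:0→1
  (3Δ to stable)

0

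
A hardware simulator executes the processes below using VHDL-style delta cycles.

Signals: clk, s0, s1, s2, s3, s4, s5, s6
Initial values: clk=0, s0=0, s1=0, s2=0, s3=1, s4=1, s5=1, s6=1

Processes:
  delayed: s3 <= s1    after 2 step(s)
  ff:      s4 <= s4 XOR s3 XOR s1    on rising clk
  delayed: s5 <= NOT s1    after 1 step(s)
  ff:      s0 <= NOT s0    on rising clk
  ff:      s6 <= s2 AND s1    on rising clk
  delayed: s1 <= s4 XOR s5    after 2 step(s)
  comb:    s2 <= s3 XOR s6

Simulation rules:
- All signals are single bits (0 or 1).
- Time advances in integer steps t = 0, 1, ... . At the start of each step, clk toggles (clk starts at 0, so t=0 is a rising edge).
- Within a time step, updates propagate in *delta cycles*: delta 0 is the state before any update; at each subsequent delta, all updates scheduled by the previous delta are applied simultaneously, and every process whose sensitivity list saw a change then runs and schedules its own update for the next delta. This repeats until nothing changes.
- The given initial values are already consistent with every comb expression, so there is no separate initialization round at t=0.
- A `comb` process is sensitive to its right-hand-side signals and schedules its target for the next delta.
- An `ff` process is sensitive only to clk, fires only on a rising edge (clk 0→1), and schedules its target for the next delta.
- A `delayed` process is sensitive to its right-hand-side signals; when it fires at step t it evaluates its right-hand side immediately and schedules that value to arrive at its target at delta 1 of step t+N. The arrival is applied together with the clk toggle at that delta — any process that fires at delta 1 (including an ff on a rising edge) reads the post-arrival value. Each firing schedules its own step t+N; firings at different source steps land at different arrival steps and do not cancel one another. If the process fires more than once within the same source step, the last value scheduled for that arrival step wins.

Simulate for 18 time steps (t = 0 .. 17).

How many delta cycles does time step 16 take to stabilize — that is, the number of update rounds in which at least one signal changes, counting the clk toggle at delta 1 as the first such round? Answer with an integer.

t=0 Δ0: s4=1 s2=0 s0=0 s6=1 s5=1 clk=0 s3=1 s1=0
  Δ1: clk:0→1
  Δ2: s4:1→0, s0:0→1, s6:1→0
  Δ3: s2:0→1
  (3Δ to stable)
t=1 Δ0: s4=0 s2=1 s0=1 s6=0 s5=1 clk=1 s3=1 s1=0
  Δ1: clk:1→0
  (1Δ to stable)
t=2 Δ0: s4=0 s2=1 s0=1 s6=0 s5=1 clk=0 s3=1 s1=0
  Δ1: clk:0→1, s1:0→1
  Δ2: s0:1→0, s6:0→1
  Δ3: s2:1→0
  (3Δ to stable)
t=3 Δ0: s4=0 s2=0 s0=0 s6=1 s5=1 clk=1 s3=1 s1=1
  Δ1: s5:1→0, clk:1→0
  (1Δ to stable)
t=4 Δ0: s4=0 s2=0 s0=0 s6=1 s5=0 clk=0 s3=1 s1=1
  Δ1: clk:0→1
  Δ2: s0:0→1, s6:1→0
  Δ3: s2:0→1
  (3Δ to stable)
t=5 Δ0: s4=0 s2=1 s0=1 s6=0 s5=0 clk=1 s3=1 s1=1
  Δ1: clk:1→0, s1:1→0
  (1Δ to stable)
t=6 Δ0: s4=0 s2=1 s0=1 s6=0 s5=0 clk=0 s3=1 s1=0
  Δ1: s5:0→1, clk:0→1
  Δ2: s4:0→1, s0:1→0
  (2Δ to stable)
t=7 Δ0: s4=1 s2=1 s0=0 s6=0 s5=1 clk=1 s3=1 s1=0
  Δ1: clk:1→0, s3:1→0
  Δ2: s2:1→0
  (2Δ to stable)
t=8 Δ0: s4=1 s2=0 s0=0 s6=0 s5=1 clk=0 s3=0 s1=0
  Δ1: clk:0→1
  Δ2: s0:0→1
  (2Δ to stable)
t=9 Δ0: s4=1 s2=0 s0=1 s6=0 s5=1 clk=1 s3=0 s1=0
  Δ1: clk:1→0
  (1Δ to stable)
t=10 Δ0: s4=1 s2=0 s0=1 s6=0 s5=1 clk=0 s3=0 s1=0
  Δ1: clk:0→1
  Δ2: s0:1→0
  (2Δ to stable)
t=11 Δ0: s4=1 s2=0 s0=0 s6=0 s5=1 clk=1 s3=0 s1=0
  Δ1: clk:1→0
  (1Δ to stable)
t=12 Δ0: s4=1 s2=0 s0=0 s6=0 s5=1 clk=0 s3=0 s1=0
  Δ1: clk:0→1
  Δ2: s0:0→1
  (2Δ to stable)
t=13 Δ0: s4=1 s2=0 s0=1 s6=0 s5=1 clk=1 s3=0 s1=0
  Δ1: clk:1→0
  (1Δ to stable)
t=14 Δ0: s4=1 s2=0 s0=1 s6=0 s5=1 clk=0 s3=0 s1=0
  Δ1: clk:0→1
  Δ2: s0:1→0
  (2Δ to stable)
t=15 Δ0: s4=1 s2=0 s0=0 s6=0 s5=1 clk=1 s3=0 s1=0
  Δ1: clk:1→0
  (1Δ to stable)
t=16 Δ0: s4=1 s2=0 s0=0 s6=0 s5=1 clk=0 s3=0 s1=0
  Δ1: clk:0→1
  Δ2: s0:0→1
  (2Δ to stable)
t=17 Δ0: s4=1 s2=0 s0=1 s6=0 s5=1 clk=1 s3=0 s1=0
  Δ1: clk:1→0
  (1Δ to stable)

2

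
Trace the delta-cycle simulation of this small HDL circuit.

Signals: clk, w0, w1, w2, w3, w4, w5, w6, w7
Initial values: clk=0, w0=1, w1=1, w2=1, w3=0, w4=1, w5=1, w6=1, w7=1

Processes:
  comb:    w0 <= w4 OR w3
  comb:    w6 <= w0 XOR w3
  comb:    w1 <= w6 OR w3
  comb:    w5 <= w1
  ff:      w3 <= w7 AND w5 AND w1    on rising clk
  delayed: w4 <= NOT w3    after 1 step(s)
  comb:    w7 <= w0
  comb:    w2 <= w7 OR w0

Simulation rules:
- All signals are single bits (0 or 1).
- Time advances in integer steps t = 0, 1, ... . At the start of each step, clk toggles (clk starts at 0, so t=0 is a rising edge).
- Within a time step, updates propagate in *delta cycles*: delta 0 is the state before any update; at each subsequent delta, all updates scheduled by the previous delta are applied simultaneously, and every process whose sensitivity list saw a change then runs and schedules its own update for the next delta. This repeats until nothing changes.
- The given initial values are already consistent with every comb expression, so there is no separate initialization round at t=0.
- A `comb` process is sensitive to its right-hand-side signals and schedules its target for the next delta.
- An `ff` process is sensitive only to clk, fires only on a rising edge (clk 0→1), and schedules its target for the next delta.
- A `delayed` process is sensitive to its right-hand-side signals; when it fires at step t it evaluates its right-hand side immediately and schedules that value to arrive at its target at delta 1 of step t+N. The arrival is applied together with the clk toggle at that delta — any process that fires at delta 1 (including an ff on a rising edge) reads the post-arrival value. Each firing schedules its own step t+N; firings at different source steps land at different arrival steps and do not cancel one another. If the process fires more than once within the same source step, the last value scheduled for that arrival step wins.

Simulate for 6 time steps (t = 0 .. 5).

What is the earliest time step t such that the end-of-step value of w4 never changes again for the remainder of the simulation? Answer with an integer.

t=0 Δ0: w0=1 clk=0 w7=1 w2=1 w4=1 w6=1 w5=1 w3=0 w1=1
  Δ1: clk:0→1
  Δ2: w3:0→1
  Δ3: w6:1→0
  (3Δ to stable)
t=1 Δ0: w0=1 clk=1 w7=1 w2=1 w4=1 w6=0 w5=1 w3=1 w1=1
  Δ1: clk:1→0, w4:1→0
  (1Δ to stable)
t=2 Δ0: w0=1 clk=0 w7=1 w2=1 w4=0 w6=0 w5=1 w3=1 w1=1
  Δ1: clk:0→1
  (1Δ to stable)
t=3 Δ0: w0=1 clk=1 w7=1 w2=1 w4=0 w6=0 w5=1 w3=1 w1=1
  Δ1: clk:1→0
  (1Δ to stable)
t=4 Δ0: w0=1 clk=0 w7=1 w2=1 w4=0 w6=0 w5=1 w3=1 w1=1
  Δ1: clk:0→1
  (1Δ to stable)
t=5 Δ0: w0=1 clk=1 w7=1 w2=1 w4=0 w6=0 w5=1 w3=1 w1=1
  Δ1: clk:1→0
  (1Δ to stable)

1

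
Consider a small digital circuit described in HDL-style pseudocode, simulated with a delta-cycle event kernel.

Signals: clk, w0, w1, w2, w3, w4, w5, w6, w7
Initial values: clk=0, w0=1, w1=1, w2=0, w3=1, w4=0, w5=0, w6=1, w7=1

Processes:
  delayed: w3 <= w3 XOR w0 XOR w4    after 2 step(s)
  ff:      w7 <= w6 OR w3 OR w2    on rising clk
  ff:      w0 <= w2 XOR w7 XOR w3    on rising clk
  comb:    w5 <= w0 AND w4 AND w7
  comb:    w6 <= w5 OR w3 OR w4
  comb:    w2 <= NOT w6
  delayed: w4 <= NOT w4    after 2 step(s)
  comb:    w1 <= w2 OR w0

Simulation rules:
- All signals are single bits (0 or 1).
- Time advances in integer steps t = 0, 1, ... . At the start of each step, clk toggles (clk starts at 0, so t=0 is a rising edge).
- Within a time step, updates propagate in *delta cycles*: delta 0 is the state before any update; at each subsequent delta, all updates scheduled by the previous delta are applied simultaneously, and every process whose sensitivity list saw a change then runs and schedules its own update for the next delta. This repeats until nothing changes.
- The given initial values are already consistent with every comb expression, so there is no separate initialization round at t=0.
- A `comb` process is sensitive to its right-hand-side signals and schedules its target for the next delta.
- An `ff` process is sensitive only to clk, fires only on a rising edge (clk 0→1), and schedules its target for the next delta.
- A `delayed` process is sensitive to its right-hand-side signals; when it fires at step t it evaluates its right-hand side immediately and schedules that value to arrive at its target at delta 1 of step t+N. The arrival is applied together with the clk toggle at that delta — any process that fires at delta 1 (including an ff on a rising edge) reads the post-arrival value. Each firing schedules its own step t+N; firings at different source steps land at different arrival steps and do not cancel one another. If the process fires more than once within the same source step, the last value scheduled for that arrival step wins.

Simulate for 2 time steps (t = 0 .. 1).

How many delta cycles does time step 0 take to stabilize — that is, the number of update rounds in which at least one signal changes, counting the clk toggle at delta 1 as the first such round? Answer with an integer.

[bits: w0,clk,w5,w6,w7,w4,w2,w3,w1]
t=0: Δ0=100110011 Δ1=110110011 Δ2=010110011 Δ3=010110010 | 3Δ
t=1: Δ0=010110010 Δ1=000110010 | 1Δ

3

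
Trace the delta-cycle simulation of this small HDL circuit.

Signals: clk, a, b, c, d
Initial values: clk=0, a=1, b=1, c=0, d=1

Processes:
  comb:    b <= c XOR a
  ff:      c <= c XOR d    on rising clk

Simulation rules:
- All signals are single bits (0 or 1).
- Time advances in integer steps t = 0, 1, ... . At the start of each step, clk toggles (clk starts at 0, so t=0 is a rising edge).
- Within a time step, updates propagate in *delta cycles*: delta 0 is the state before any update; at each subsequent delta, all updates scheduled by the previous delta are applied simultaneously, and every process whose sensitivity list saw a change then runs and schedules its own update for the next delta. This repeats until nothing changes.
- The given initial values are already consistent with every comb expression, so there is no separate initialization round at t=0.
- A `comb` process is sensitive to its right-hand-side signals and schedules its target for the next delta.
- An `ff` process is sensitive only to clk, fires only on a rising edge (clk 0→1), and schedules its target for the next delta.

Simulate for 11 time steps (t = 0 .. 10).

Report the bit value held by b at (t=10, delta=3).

1

[bits: c,clk,b,d,a]
t=0: Δ0=00111 Δ1=01111 Δ2=11111 Δ3=11011 | 3Δ
t=1: Δ0=11011 Δ1=10011 | 1Δ
t=2: Δ0=10011 Δ1=11011 Δ2=01011 Δ3=01111 | 3Δ
t=3: Δ0=01111 Δ1=00111 | 1Δ
t=4: Δ0=00111 Δ1=01111 Δ2=11111 Δ3=11011 | 3Δ
t=5: Δ0=11011 Δ1=10011 | 1Δ
t=6: Δ0=10011 Δ1=11011 Δ2=01011 Δ3=01111 | 3Δ
t=7: Δ0=01111 Δ1=00111 | 1Δ
t=8: Δ0=00111 Δ1=01111 Δ2=11111 Δ3=11011 | 3Δ
t=9: Δ0=11011 Δ1=10011 | 1Δ
t=10: Δ0=10011 Δ1=11011 Δ2=01011 Δ3=01111 | 3Δ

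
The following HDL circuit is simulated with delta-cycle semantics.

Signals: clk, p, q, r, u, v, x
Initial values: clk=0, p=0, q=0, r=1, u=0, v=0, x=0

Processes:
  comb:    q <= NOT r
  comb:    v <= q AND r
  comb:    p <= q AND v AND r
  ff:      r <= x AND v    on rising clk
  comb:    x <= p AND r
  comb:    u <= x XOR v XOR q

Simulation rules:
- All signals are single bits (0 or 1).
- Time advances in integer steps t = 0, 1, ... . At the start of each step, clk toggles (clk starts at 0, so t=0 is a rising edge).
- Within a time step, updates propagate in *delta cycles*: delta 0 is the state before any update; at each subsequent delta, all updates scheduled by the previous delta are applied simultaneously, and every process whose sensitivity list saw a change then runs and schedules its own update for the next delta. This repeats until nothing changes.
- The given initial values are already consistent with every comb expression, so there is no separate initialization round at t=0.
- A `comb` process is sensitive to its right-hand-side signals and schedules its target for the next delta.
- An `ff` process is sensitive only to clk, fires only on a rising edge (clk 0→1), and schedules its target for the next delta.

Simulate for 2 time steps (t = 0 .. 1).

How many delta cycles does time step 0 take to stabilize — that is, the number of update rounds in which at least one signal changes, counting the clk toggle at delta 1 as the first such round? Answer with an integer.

4

t=0 Δ0: p=0 v=0 r=1 x=0 q=0 clk=0 u=0
  Δ1: clk:0→1
  Δ2: r:1→0
  Δ3: q:0→1
  Δ4: u:0→1
  (4Δ to stable)
t=1 Δ0: p=0 v=0 r=0 x=0 q=1 clk=1 u=1
  Δ1: clk:1→0
  (1Δ to stable)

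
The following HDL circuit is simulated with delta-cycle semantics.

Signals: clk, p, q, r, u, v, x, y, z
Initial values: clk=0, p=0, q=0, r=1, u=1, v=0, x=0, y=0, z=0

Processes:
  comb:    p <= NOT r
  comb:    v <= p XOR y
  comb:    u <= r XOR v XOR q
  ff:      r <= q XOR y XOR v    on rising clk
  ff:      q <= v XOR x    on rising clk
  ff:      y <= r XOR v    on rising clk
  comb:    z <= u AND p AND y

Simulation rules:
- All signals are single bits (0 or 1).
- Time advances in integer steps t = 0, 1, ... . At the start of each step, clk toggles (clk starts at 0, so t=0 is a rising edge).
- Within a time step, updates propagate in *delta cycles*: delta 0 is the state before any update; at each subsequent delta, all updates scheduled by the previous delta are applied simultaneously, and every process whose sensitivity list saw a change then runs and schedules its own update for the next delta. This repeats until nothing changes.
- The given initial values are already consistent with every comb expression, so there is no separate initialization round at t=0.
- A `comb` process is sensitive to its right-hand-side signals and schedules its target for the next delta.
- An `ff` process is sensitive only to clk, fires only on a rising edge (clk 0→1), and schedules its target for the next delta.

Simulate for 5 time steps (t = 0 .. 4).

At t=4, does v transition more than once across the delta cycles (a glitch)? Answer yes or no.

yes

t=0 Δ0: z=0 clk=0 r=1 u=1 p=0 x=0 y=0 v=0 q=0
  Δ1: clk:0→1
  Δ2: r:1→0, y:0→1
  Δ3: u:1→0, p:0→1, v:0→1
  Δ4: u:0→1, v:1→0
  Δ5: z:0→1, u:1→0
  Δ6: z:1→0
  (6Δ to stable)
t=1 Δ0: z=0 clk=1 r=0 u=0 p=1 x=0 y=1 v=0 q=0
  Δ1: clk:1→0
  (1Δ to stable)
t=2 Δ0: z=0 clk=0 r=0 u=0 p=1 x=0 y=1 v=0 q=0
  Δ1: clk:0→1
  Δ2: r:0→1, y:1→0
  Δ3: u:0→1, p:1→0, v:0→1
  Δ4: u:1→0, v:1→0
  Δ5: u:0→1
  (5Δ to stable)
t=3 Δ0: z=0 clk=1 r=1 u=1 p=0 x=0 y=0 v=0 q=0
  Δ1: clk:1→0
  (1Δ to stable)
t=4 Δ0: z=0 clk=0 r=1 u=1 p=0 x=0 y=0 v=0 q=0
  Δ1: clk:0→1
  Δ2: r:1→0, y:0→1
  Δ3: u:1→0, p:0→1, v:0→1
  Δ4: u:0→1, v:1→0
  Δ5: z:0→1, u:1→0
  Δ6: z:1→0
  (6Δ to stable)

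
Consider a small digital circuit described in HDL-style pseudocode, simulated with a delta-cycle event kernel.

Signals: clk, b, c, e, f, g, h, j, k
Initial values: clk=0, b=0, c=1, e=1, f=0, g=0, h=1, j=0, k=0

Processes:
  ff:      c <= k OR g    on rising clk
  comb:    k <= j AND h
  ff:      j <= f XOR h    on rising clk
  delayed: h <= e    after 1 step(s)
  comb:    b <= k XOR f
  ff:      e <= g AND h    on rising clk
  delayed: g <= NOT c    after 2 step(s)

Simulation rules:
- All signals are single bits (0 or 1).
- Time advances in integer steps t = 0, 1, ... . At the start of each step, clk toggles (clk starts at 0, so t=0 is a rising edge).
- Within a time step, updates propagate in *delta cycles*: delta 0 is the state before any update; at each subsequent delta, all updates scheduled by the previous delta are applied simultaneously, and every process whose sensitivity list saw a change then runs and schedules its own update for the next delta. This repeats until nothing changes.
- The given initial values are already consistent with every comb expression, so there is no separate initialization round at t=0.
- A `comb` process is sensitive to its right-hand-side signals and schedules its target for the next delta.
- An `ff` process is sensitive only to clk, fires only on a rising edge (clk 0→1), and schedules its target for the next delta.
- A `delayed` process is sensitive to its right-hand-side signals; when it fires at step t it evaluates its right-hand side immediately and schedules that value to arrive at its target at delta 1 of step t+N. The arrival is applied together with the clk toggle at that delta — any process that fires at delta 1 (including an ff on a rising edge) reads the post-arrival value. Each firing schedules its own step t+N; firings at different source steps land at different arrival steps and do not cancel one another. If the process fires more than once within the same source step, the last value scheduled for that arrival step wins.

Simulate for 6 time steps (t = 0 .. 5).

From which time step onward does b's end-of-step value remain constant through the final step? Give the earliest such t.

1

t=0 Δ0: f=0 clk=0 j=0 b=0 h=1 e=1 k=0 g=0 c=1
  Δ1: clk:0→1
  Δ2: j:0→1, e:1→0, c:1→0
  Δ3: k:0→1
  Δ4: b:0→1
  (4Δ to stable)
t=1 Δ0: f=0 clk=1 j=1 b=1 h=1 e=0 k=1 g=0 c=0
  Δ1: clk:1→0, h:1→0
  Δ2: k:1→0
  Δ3: b:1→0
  (3Δ to stable)
t=2 Δ0: f=0 clk=0 j=1 b=0 h=0 e=0 k=0 g=0 c=0
  Δ1: clk:0→1, g:0→1
  Δ2: j:1→0, c:0→1
  (2Δ to stable)
t=3 Δ0: f=0 clk=1 j=0 b=0 h=0 e=0 k=0 g=1 c=1
  Δ1: clk:1→0
  (1Δ to stable)
t=4 Δ0: f=0 clk=0 j=0 b=0 h=0 e=0 k=0 g=1 c=1
  Δ1: clk:0→1, g:1→0
  Δ2: c:1→0
  (2Δ to stable)
t=5 Δ0: f=0 clk=1 j=0 b=0 h=0 e=0 k=0 g=0 c=0
  Δ1: clk:1→0
  (1Δ to stable)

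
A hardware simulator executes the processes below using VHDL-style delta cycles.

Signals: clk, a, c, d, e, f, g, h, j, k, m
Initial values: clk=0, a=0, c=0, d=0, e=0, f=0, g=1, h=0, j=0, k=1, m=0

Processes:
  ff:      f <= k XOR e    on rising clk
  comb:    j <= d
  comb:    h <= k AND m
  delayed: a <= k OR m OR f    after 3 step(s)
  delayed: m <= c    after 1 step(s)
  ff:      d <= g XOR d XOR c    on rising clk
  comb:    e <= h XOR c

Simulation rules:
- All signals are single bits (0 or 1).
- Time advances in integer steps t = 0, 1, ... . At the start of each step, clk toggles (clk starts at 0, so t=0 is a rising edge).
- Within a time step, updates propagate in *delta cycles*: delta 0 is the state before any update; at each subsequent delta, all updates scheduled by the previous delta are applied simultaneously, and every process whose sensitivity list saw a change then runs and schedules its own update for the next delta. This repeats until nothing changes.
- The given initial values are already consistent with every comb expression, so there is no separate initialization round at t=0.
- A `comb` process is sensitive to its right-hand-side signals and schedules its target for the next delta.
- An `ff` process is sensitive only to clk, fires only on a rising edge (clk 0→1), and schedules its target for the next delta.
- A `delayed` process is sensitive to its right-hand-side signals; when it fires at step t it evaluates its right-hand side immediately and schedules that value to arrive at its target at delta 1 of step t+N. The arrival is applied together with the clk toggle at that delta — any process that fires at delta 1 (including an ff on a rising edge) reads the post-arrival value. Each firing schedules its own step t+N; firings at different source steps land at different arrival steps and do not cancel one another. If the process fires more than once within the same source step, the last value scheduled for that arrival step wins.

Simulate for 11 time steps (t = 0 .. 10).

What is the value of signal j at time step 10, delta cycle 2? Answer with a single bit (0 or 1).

[bits: m,d,a,g,j,clk,k,f,h,c,e]
t=0: Δ0=00010010000 Δ1=00010110000 Δ2=01010111000 Δ3=01011111000 | 3Δ
t=1: Δ0=01011111000 Δ1=01011011000 | 1Δ
t=2: Δ0=01011011000 Δ1=01011111000 Δ2=00011111000 Δ3=00010111000 | 3Δ
t=3: Δ0=00010111000 Δ1=00110011000 | 1Δ
t=4: Δ0=00110011000 Δ1=00110111000 Δ2=01110111000 Δ3=01111111000 | 3Δ
t=5: Δ0=01111111000 Δ1=01111011000 | 1Δ
t=6: Δ0=01111011000 Δ1=01111111000 Δ2=00111111000 Δ3=00110111000 | 3Δ
t=7: Δ0=00110111000 Δ1=00110011000 | 1Δ
t=8: Δ0=00110011000 Δ1=00110111000 Δ2=01110111000 Δ3=01111111000 | 3Δ
t=9: Δ0=01111111000 Δ1=01111011000 | 1Δ
t=10: Δ0=01111011000 Δ1=01111111000 Δ2=00111111000 Δ3=00110111000 | 3Δ

1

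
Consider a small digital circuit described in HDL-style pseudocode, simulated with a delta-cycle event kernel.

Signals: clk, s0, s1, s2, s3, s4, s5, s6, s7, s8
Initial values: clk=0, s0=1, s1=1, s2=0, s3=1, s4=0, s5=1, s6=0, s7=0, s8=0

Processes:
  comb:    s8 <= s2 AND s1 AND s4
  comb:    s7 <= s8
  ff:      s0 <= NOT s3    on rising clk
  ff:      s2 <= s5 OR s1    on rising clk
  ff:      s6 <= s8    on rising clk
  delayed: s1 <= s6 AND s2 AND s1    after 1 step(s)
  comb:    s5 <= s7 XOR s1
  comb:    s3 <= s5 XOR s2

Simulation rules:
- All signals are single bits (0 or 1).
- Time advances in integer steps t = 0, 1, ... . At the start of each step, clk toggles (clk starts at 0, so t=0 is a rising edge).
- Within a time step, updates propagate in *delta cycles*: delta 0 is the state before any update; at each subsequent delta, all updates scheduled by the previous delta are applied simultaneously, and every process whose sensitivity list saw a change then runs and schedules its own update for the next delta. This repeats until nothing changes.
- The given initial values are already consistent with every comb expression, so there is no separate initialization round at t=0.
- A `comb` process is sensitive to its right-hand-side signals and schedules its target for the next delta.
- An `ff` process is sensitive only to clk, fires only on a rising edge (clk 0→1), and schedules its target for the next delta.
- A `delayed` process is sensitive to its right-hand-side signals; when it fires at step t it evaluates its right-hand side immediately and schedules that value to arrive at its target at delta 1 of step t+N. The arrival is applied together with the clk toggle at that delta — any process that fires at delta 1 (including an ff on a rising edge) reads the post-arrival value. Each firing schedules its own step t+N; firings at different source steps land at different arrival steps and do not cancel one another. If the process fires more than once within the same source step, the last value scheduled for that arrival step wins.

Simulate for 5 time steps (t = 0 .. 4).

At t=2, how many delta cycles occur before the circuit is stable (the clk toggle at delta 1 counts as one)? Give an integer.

t=0 Δ0: s6=0 s7=0 s4=0 s2=0 s5=1 s8=0 s1=1 s0=1 s3=1 clk=0
  Δ1: clk:0→1
  Δ2: s2:0→1, s0:1→0
  Δ3: s3:1→0
  (3Δ to stable)
t=1 Δ0: s6=0 s7=0 s4=0 s2=1 s5=1 s8=0 s1=1 s0=0 s3=0 clk=1
  Δ1: s1:1→0, clk:1→0
  Δ2: s5:1→0
  Δ3: s3:0→1
  (3Δ to stable)
t=2 Δ0: s6=0 s7=0 s4=0 s2=1 s5=0 s8=0 s1=0 s0=0 s3=1 clk=0
  Δ1: clk:0→1
  Δ2: s2:1→0
  Δ3: s3:1→0
  (3Δ to stable)
t=3 Δ0: s6=0 s7=0 s4=0 s2=0 s5=0 s8=0 s1=0 s0=0 s3=0 clk=1
  Δ1: clk:1→0
  (1Δ to stable)
t=4 Δ0: s6=0 s7=0 s4=0 s2=0 s5=0 s8=0 s1=0 s0=0 s3=0 clk=0
  Δ1: clk:0→1
  Δ2: s0:0→1
  (2Δ to stable)

3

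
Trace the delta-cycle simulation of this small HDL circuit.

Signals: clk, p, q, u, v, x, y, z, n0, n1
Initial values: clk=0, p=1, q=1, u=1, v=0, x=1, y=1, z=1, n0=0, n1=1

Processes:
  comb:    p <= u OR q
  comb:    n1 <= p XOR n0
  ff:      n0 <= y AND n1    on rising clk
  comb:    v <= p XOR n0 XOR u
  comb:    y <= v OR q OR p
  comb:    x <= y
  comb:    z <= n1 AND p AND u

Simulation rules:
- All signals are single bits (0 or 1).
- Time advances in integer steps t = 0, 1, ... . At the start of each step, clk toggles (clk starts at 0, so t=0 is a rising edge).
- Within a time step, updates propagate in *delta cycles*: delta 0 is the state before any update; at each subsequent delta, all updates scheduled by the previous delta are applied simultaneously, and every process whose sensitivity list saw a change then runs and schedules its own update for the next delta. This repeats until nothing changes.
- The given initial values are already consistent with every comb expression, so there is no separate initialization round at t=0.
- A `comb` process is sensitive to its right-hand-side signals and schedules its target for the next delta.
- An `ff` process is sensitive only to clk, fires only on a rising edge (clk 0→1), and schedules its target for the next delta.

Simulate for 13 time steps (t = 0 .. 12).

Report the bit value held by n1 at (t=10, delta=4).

t=0 Δ0: z=1 x=1 p=1 n1=1 u=1 v=0 q=1 n0=0 clk=0 y=1
  Δ1: clk:0→1
  Δ2: n0:0→1
  Δ3: n1:1→0, v:0→1
  Δ4: z:1→0
  (4Δ to stable)
t=1 Δ0: z=0 x=1 p=1 n1=0 u=1 v=1 q=1 n0=1 clk=1 y=1
  Δ1: clk:1→0
  (1Δ to stable)
t=2 Δ0: z=0 x=1 p=1 n1=0 u=1 v=1 q=1 n0=1 clk=0 y=1
  Δ1: clk:0→1
  Δ2: n0:1→0
  Δ3: n1:0→1, v:1→0
  Δ4: z:0→1
  (4Δ to stable)
t=3 Δ0: z=1 x=1 p=1 n1=1 u=1 v=0 q=1 n0=0 clk=1 y=1
  Δ1: clk:1→0
  (1Δ to stable)
t=4 Δ0: z=1 x=1 p=1 n1=1 u=1 v=0 q=1 n0=0 clk=0 y=1
  Δ1: clk:0→1
  Δ2: n0:0→1
  Δ3: n1:1→0, v:0→1
  Δ4: z:1→0
  (4Δ to stable)
t=5 Δ0: z=0 x=1 p=1 n1=0 u=1 v=1 q=1 n0=1 clk=1 y=1
  Δ1: clk:1→0
  (1Δ to stable)
t=6 Δ0: z=0 x=1 p=1 n1=0 u=1 v=1 q=1 n0=1 clk=0 y=1
  Δ1: clk:0→1
  Δ2: n0:1→0
  Δ3: n1:0→1, v:1→0
  Δ4: z:0→1
  (4Δ to stable)
t=7 Δ0: z=1 x=1 p=1 n1=1 u=1 v=0 q=1 n0=0 clk=1 y=1
  Δ1: clk:1→0
  (1Δ to stable)
t=8 Δ0: z=1 x=1 p=1 n1=1 u=1 v=0 q=1 n0=0 clk=0 y=1
  Δ1: clk:0→1
  Δ2: n0:0→1
  Δ3: n1:1→0, v:0→1
  Δ4: z:1→0
  (4Δ to stable)
t=9 Δ0: z=0 x=1 p=1 n1=0 u=1 v=1 q=1 n0=1 clk=1 y=1
  Δ1: clk:1→0
  (1Δ to stable)
t=10 Δ0: z=0 x=1 p=1 n1=0 u=1 v=1 q=1 n0=1 clk=0 y=1
  Δ1: clk:0→1
  Δ2: n0:1→0
  Δ3: n1:0→1, v:1→0
  Δ4: z:0→1
  (4Δ to stable)
t=11 Δ0: z=1 x=1 p=1 n1=1 u=1 v=0 q=1 n0=0 clk=1 y=1
  Δ1: clk:1→0
  (1Δ to stable)
t=12 Δ0: z=1 x=1 p=1 n1=1 u=1 v=0 q=1 n0=0 clk=0 y=1
  Δ1: clk:0→1
  Δ2: n0:0→1
  Δ3: n1:1→0, v:0→1
  Δ4: z:1→0
  (4Δ to stable)

1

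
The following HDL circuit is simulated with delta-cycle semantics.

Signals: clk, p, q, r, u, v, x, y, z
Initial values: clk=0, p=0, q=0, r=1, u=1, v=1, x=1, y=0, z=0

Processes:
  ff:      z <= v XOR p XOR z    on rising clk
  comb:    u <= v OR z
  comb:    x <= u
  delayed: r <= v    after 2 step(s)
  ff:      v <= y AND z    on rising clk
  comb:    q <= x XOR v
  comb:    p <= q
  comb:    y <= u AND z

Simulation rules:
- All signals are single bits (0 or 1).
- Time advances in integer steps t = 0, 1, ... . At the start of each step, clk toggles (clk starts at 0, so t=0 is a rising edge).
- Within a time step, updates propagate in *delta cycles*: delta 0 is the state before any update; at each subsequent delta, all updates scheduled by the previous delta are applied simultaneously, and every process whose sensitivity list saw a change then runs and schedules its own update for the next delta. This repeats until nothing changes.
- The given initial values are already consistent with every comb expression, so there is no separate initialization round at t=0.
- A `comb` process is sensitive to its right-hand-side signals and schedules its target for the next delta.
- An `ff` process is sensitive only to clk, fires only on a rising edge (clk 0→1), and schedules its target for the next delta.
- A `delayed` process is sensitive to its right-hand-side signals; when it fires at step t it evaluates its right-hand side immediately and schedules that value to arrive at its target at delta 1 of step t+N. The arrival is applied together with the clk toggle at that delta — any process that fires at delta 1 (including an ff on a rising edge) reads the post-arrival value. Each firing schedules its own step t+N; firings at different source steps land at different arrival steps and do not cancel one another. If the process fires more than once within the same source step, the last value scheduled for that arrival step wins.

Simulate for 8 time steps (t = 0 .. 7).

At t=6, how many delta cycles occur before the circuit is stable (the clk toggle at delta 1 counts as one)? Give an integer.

4

t=0 Δ0: u=1 q=0 p=0 clk=0 x=1 y=0 r=1 v=1 z=0
  Δ1: clk:0→1
  Δ2: v:1→0, z:0→1
  Δ3: q:0→1, y:0→1
  Δ4: p:0→1
  (4Δ to stable)
t=1 Δ0: u=1 q=1 p=1 clk=1 x=1 y=1 r=1 v=0 z=1
  Δ1: clk:1→0
  (1Δ to stable)
t=2 Δ0: u=1 q=1 p=1 clk=0 x=1 y=1 r=1 v=0 z=1
  Δ1: clk:0→1, r:1→0
  Δ2: v:0→1, z:1→0
  Δ3: q:1→0, y:1→0
  Δ4: p:1→0
  (4Δ to stable)
t=3 Δ0: u=1 q=0 p=0 clk=1 x=1 y=0 r=0 v=1 z=0
  Δ1: clk:1→0
  (1Δ to stable)
t=4 Δ0: u=1 q=0 p=0 clk=0 x=1 y=0 r=0 v=1 z=0
  Δ1: clk:0→1, r:0→1
  Δ2: v:1→0, z:0→1
  Δ3: q:0→1, y:0→1
  Δ4: p:0→1
  (4Δ to stable)
t=5 Δ0: u=1 q=1 p=1 clk=1 x=1 y=1 r=1 v=0 z=1
  Δ1: clk:1→0
  (1Δ to stable)
t=6 Δ0: u=1 q=1 p=1 clk=0 x=1 y=1 r=1 v=0 z=1
  Δ1: clk:0→1, r:1→0
  Δ2: v:0→1, z:1→0
  Δ3: q:1→0, y:1→0
  Δ4: p:1→0
  (4Δ to stable)
t=7 Δ0: u=1 q=0 p=0 clk=1 x=1 y=0 r=0 v=1 z=0
  Δ1: clk:1→0
  (1Δ to stable)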